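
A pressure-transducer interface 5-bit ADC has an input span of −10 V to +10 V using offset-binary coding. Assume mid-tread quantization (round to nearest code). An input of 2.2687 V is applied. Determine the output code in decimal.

code 20

LSB = 20 V / 32 = 0.6250 V.
(V_in − V_low)/LSB = (2.2687 − (−10)) / 0.625 = 19.630.
Round → code 20.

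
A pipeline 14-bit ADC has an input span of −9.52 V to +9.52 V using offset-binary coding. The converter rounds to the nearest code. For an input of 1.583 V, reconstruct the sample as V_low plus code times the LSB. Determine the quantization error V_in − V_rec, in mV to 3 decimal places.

0.207 mV

LSB = 19.04/2^14 = 1.162 mV.
Scaled input = 9554.1782 LSBs, so code = 9554.
Reconstructed: 1.582793 V.
Error = 1.583 − 1.582793 = 0.000207031 V = 0.207 mV.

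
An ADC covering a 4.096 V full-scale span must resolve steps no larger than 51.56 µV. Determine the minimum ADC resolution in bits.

Number of steps required ≥ 4.096 V / 51.56 µV = 79441.43.
Need 2^N ≥ 79441.43; 2^16 = 65536, 2^17 = 131072.
Minimum N = 17.

17 bits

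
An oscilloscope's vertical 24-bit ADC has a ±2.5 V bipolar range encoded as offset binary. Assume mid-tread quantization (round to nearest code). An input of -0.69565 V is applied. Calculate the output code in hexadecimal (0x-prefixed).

Full-scale span = 5 V; LSB = 5/2^24 = 0.30 µV.
(V_in − V_low)/LSB = (-0.69565 − (−2.5)) / 2.98023e-07 = 6054393.938.
Round → code 6054394.
In hexadecimal (0x-prefixed): 0x5C61FA.

code 0x5C61FA (decimal 6054394)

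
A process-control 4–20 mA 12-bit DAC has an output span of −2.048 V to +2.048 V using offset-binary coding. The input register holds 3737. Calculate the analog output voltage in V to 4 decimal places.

LSB = 4.096 V / 2^12 = 1.000 mV.
V_out = (−2.048) + 3737 × 0.001 V = 1.689 V.

1.6890 V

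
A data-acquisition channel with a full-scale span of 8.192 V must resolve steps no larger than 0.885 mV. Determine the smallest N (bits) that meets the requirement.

Number of steps required ≥ 8.192 V / 0.885 mV = 9256.50.
Need 2^N ≥ 9256.50; 2^13 = 8192, 2^14 = 16384.
Minimum N = 14.

14 bits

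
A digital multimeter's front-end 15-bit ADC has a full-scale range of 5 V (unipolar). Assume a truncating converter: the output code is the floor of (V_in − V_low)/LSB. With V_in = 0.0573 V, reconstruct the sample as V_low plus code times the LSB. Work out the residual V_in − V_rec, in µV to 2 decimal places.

79.54 µV

One LSB is 5 V / 32768 = 152.59 µV.
Scaled input = 375.5213 LSBs, so code = 375.
V_rec = 0 + 375·0.000152588 = 0.057220459 V.
Difference: 7.9541e-05 V → 79.54 µV.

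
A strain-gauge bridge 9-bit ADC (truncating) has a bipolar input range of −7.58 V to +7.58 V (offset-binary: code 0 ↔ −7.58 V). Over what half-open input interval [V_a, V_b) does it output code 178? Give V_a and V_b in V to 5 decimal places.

[-2.30953 V, -2.27992 V)

LSB = 15.16/2^9 = 29.609 mV.
V_a = V_low + 178·LSB = -2.30953 V; V_b = V_low + 179·LSB = -2.27992 V.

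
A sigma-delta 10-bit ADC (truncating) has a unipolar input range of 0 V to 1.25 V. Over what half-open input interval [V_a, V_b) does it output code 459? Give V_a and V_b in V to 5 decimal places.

[0.56030 V, 0.56152 V)

LSB = 1.25/2^10 = 1.221 mV.
V_a = V_low + 459·LSB = 0.560303 V; V_b = V_low + 460·LSB = 0.561523 V.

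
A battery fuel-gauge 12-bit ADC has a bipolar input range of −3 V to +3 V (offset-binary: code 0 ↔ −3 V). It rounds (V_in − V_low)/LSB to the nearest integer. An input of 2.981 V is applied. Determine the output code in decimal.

code 4083

Full-scale span = 6 V; LSB = 6/2^12 = 1.465 mV.
(2.981 − (−3)) / 0.00146484 = 4083.029 LSBs.
Round → code 4083.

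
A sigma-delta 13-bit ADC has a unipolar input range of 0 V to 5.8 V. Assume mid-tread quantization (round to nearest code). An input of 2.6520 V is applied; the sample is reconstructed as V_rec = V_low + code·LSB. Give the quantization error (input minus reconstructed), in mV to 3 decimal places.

-0.197 mV

Step size: 5.8 V ÷ 2^13 = 0.708 mV.
Scaled input = 3745.7214 LSBs, so code = 3746.
Reconstructed: 2.6521973 V.
Difference: -0.000197266 V → -0.197 mV.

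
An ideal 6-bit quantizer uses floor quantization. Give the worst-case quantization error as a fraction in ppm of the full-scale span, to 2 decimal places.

15625.00 ppm

Truncating → worst-case error = 1 LSB = V_FS/2^6, so 1e+06/64 = 15625 ppm of full scale.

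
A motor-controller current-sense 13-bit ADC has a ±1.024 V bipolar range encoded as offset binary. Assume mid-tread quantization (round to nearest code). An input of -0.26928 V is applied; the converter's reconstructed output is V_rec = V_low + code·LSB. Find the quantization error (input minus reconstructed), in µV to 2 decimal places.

Step size: 2.048 V ÷ 2^13 = 250.00 µV.
(-0.26928 − (−1.024))/0.00025 = 3018.8800; round gives code 3019.
Reconstructed: -0.26925 V.
Error = -0.26928 − (−0.26925) = -3e-05 V = -30.00 µV.

-30.00 µV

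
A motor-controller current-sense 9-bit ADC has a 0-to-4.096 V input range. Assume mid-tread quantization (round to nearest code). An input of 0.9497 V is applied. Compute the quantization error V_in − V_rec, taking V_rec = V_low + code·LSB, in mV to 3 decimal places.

-2.300 mV

LSB = 4.096/2^9 = 8.000 mV.
Scaled input = 118.7125 LSBs, so code = 119.
Reconstructed: 0.952 V.
V_in − V_rec = -0.0023 V = -2.300 mV.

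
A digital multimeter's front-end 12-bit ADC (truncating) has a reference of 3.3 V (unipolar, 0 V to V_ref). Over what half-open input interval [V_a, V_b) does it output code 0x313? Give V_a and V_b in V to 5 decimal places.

LSB = 3.3/2^12 = 0.806 mV.
Code 0x313 = 787 decimal.
V_a = V_low + 787·LSB = 0.634058 V; V_b = V_low + 788·LSB = 0.634863 V.

[0.63406 V, 0.63486 V)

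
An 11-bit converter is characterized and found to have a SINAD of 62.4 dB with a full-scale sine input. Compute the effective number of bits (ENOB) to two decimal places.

10.07 bits

ENOB = (SINAD − 1.76) / 6.02 = (62.4 − 1.76)/6.02 = 10.073.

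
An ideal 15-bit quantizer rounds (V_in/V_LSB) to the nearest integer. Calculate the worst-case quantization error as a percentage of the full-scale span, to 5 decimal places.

Rounding → worst-case error = ½ LSB = V_FS/2^16, so 100/65536 = 0.00152588 % of full scale.

0.00153 %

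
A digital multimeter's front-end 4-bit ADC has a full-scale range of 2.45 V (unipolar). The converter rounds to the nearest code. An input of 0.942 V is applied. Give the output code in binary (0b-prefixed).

Full-scale span = 2.45 V; LSB = 2.45/2^4 = 153.125 mV.
Input sits at 6.152 steps above V_low.
round(6.152) = 6.
In binary (0b-prefixed): 0b110.

code 0b110 (decimal 6)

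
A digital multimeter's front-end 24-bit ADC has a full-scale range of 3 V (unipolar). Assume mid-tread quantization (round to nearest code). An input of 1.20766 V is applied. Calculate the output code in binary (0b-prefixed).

code 0b11001110000110110111100 (decimal 6753724)

LSB = 3 V / 16777216 = 0.18 µV.
(1.20766 − 0) / 1.78814e-07 = 6753724.225 LSBs.
Round → code 6753724.
In binary (0b-prefixed): 0b11001110000110110111100.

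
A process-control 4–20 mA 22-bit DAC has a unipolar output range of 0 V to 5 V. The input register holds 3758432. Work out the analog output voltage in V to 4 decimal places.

LSB = 5 V / 2^22 = 1.19 µV.
V_out = 0 + 3758432 × 1.19209e-06 V = 4.4804 V.

4.4804 V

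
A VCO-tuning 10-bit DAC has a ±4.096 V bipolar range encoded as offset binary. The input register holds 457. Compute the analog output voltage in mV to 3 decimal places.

-440.000 mV

LSB = 8.192 V / 2^10 = 8.000 mV.
V_out = (−4.096) + 457 × 0.008 V = -0.44 V.
= -440.000 mV.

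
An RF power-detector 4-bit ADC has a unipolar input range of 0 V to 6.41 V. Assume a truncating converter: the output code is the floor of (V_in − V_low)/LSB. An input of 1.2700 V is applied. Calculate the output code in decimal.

code 3

With 16 levels over 6.41 V, one step is 400.625 mV.
(1.2700 − 0) / 0.400625 = 3.170 LSBs.
Floor → code 3.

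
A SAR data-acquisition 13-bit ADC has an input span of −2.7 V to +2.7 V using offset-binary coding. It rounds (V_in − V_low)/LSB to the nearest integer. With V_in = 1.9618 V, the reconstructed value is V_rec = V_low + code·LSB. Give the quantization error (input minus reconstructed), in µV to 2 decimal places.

81.25 µV

LSB = 5.4/2^13 = 0.659 mV.
(V_in − V_low)/LSB = (1.9618 − (−2.7))/0.00065918 = 7072.1233 → code 7072 (round).
Code 7072 maps back to (−2.7) + 7072×0.00065918 V = 1.9617187 V.
V_in − V_rec = 8.125e-05 V = 81.25 µV.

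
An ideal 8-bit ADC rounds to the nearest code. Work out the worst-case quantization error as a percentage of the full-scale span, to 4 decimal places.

Rounding → worst-case error = ½ LSB = V_FS/2^9, so 100/512 = 0.195312 % of full scale.

0.1953 %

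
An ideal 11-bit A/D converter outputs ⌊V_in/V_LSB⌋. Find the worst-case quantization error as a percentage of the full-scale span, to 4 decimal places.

0.0488 %

Truncating → worst-case error = 1 LSB = V_FS/2^11, so 100/2048 = 0.0488281 % of full scale.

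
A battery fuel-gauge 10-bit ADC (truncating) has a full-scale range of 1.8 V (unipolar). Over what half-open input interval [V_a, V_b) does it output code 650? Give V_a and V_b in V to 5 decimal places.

[1.14258 V, 1.14434 V)

LSB = 1.8/2^10 = 1.758 mV.
V_a = V_low + 650·LSB = 1.14258 V; V_b = V_low + 651·LSB = 1.14434 V.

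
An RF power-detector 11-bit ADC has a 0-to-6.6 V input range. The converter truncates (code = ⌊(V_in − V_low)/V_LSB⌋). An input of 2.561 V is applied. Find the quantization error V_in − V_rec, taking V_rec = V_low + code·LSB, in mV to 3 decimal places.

Step size: 6.6 V ÷ 2^11 = 3.223 mV.
Scaled input = 794.6861 LSBs, so code = 794.
V_rec = 0 + 794·0.00322266 = 2.5587891 V.
V_in − V_rec = 0.00221094 V = 2.211 mV.

2.211 mV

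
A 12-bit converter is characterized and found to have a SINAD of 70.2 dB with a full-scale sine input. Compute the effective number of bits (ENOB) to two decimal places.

11.37 bits

ENOB = (SINAD − 1.76) / 6.02 = (70.2 − 1.76)/6.02 = 11.369.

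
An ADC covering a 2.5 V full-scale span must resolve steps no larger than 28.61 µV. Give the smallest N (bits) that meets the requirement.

Number of steps required ≥ 2.5 V / 28.61 µV = 87382.03.
Need 2^N ≥ 87382.03; 2^16 = 65536, 2^17 = 131072.
Minimum N = 17.

17 bits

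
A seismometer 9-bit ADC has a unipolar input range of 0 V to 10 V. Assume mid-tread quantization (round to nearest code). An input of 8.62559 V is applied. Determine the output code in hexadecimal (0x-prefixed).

With 512 levels over 10 V, one step is 19.531 mV.
Input sits at 441.630 steps above V_low.
So the output code is 442.
In hexadecimal (0x-prefixed): 0x1BA.

code 0x1BA (decimal 442)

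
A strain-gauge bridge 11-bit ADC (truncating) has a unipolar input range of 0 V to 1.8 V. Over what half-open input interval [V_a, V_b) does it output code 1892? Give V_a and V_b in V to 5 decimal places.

LSB = 1.8/2^11 = 0.879 mV.
V_a = V_low + 1892·LSB = 1.66289 V; V_b = V_low + 1893·LSB = 1.66377 V.

[1.66289 V, 1.66377 V)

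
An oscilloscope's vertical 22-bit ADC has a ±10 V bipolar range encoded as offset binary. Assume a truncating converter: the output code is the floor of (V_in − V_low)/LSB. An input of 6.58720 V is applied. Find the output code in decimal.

code 3478587

With 4194304 levels over 20 V, one step is 4.77 µV.
(V_in − V_low)/LSB = (6.58720 − (−10)) / 4.76837e-06 = 3478587.965.
So the output code is 3478587.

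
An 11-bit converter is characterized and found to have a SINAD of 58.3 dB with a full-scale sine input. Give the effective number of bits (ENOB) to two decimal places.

ENOB = (SINAD − 1.76) / 6.02 = (58.3 − 1.76)/6.02 = 9.392.

9.39 bits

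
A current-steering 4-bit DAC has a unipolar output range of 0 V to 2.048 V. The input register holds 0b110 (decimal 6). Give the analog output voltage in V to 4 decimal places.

0.7680 V

LSB = 2.048 V / 2^4 = 128.000 mV.
Code 0b110 = 6 decimal.
V_out = 0 + 6 × 0.128 V = 0.768 V.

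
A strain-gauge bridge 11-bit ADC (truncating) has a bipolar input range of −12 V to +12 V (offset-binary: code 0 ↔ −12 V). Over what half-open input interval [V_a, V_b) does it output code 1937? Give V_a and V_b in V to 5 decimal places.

LSB = 24/2^11 = 11.719 mV.
V_a = V_low + 1937·LSB = 10.6992 V; V_b = V_low + 1938·LSB = 10.7109 V.

[10.69922 V, 10.71094 V)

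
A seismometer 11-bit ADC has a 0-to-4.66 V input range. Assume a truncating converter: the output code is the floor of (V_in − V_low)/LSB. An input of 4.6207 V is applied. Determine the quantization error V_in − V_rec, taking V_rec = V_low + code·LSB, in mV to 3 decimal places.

Step size: 4.66 V ÷ 2^11 = 2.275 mV.
(4.6207 − 0)/0.00227539 = 2030.7282; ⌊·⌋ gives code 2030.
V_rec = 0 + 2030·0.00227539 = 4.619043 V.
Error = 4.6207 − 4.619043 = 0.00165703 V = 1.657 mV.

1.657 mV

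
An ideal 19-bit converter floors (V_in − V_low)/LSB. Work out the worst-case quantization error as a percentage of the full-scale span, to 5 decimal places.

Truncating → worst-case error = 1 LSB = V_FS/2^19, so 100/524288 = 0.000190735 % of full scale.

0.00019 %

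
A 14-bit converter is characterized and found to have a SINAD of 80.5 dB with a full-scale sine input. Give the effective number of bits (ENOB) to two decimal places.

ENOB = (SINAD − 1.76) / 6.02 = (80.5 − 1.76)/6.02 = 13.080.

13.08 bits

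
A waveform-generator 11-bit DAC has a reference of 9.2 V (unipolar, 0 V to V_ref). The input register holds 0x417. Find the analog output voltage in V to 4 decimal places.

LSB = 9.2 V / 2^11 = 4.492 mV.
Code 0x417 = 1047 decimal.
V_out = 0 + 1047 × 0.00449219 V = 4.70332 V.

4.7033 V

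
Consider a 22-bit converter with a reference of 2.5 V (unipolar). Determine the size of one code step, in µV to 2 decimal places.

Full-scale span = 2.5 V.
LSB = 2.5 / 2^22 = 2.5 / 4194304 = 5.96046e-07 V = 0.60 µV.

0.60 µV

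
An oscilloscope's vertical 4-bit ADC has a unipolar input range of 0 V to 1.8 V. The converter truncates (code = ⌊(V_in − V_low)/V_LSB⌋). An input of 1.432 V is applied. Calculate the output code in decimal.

With 16 levels over 1.8 V, one step is 112.500 mV.
(V_in − V_low)/LSB = (1.432 − 0) / 0.1125 = 12.729.
Floor → code 12.

code 12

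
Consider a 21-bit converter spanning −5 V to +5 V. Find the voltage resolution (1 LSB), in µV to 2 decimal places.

Full-scale span = 10 V.
LSB = 10 / 2^21 = 10 / 2097152 = 4.76837e-06 V = 4.77 µV.

4.77 µV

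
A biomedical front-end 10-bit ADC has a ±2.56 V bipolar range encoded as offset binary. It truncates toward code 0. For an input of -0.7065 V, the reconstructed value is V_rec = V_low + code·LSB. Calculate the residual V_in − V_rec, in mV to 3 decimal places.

3.500 mV

Step size: 5.12 V ÷ 2^10 = 5.000 mV.
Scaled input = 370.7000 LSBs, so code = 370.
Reconstructed: -0.71 V.
V_in − V_rec = 0.0035 V = 3.500 mV.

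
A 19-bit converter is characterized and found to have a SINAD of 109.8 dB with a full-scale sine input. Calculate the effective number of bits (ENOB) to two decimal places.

17.95 bits

ENOB = (SINAD − 1.76) / 6.02 = (109.8 − 1.76)/6.02 = 17.947.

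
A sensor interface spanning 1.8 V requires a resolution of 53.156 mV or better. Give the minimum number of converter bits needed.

6 bits

Number of steps required ≥ 1.8 V / 53.156 mV = 33.86.
Need 2^N ≥ 33.86; 2^5 = 32, 2^6 = 64.
Minimum N = 6.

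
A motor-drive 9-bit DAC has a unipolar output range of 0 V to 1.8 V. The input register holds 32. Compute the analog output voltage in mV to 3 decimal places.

LSB = 1.8 V / 2^9 = 3.516 mV.
V_out = 0 + 32 × 0.00351563 V = 0.1125 V.
= 112.500 mV.

112.500 mV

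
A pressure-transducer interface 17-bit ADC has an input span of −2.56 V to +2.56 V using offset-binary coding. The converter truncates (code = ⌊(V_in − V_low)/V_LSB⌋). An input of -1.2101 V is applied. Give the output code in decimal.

LSB = 5.12 V / 131072 = 39.06 µV.
(V_in − V_low)/LSB = (-1.2101 − (−2.56)) / 3.90625e-05 = 34557.440.
So the output code is 34557.

code 34557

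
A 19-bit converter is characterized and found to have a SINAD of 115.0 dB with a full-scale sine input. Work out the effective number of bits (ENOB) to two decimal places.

18.81 bits

ENOB = (SINAD − 1.76) / 6.02 = (115.0 − 1.76)/6.02 = 18.811.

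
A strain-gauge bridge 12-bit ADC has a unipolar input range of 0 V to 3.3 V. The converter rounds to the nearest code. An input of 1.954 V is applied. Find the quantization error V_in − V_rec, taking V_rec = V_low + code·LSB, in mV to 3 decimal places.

Step size: 3.3 V ÷ 2^12 = 0.806 mV.
Scaled input = 2425.3285 LSBs, so code = 2425.
Code 2425 maps back to 0 + 2425×0.000805664 V = 1.9537354 V.
Error = 1.954 − 1.9537354 = 0.000264648 V = 0.265 mV.

0.265 mV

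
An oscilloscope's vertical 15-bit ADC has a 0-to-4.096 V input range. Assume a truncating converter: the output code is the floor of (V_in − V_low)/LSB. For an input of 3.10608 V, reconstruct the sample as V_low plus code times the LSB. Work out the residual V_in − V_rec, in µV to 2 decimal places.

One LSB is 4.096 V / 32768 = 125.00 µV.
(V_in − V_low)/LSB = (3.10608 − 0)/0.000125 = 24848.6400 → code 24848 (floor).
Reconstructed: 3.106 V.
V_in − V_rec = 8e-05 V = 80.00 µV.

80.00 µV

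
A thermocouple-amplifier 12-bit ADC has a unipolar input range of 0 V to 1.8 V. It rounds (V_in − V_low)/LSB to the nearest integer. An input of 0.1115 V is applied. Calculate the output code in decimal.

Full-scale span = 1.8 V; LSB = 1.8/2^12 = 439.45 µV.
(V_in − V_low)/LSB = (0.1115 − 0) / 0.000439453 = 253.724.
So the output code is 254.

code 254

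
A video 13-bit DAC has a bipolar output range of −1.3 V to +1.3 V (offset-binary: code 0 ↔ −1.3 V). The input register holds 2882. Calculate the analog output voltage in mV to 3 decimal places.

-385.303 mV

LSB = 2.6 V / 2^13 = 317.38 µV.
V_out = (−1.3) + 2882 × 0.000317383 V = -0.385303 V.
= -385.303 mV.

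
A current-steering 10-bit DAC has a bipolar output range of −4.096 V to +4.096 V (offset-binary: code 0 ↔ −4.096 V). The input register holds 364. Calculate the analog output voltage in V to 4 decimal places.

-1.1840 V

LSB = 8.192 V / 2^10 = 8.000 mV.
V_out = (−4.096) + 364 × 0.008 V = -1.184 V.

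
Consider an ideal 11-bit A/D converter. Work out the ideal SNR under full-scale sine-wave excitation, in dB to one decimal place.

SNR ≈ 6.02·N + 1.76 dB = 6.02·11 + 1.76 = 67.98 dB.

68.0 dB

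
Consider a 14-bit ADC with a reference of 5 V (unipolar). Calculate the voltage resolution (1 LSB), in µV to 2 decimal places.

305.18 µV

Full-scale span = 5 V.
LSB = 5 / 2^14 = 5 / 16384 = 0.000305176 V = 305.18 µV.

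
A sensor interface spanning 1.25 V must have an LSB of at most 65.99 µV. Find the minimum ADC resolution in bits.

15 bits

Number of steps required ≥ 1.25 V / 65.99 µV = 18942.26.
Need 2^N ≥ 18942.26; 2^14 = 16384, 2^15 = 32768.
Minimum N = 15.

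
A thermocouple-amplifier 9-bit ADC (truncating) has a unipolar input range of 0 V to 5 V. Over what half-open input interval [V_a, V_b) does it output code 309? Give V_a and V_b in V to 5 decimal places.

[3.01758 V, 3.02734 V)

LSB = 5/2^9 = 9.766 mV.
V_a = V_low + 309·LSB = 3.01758 V; V_b = V_low + 310·LSB = 3.02734 V.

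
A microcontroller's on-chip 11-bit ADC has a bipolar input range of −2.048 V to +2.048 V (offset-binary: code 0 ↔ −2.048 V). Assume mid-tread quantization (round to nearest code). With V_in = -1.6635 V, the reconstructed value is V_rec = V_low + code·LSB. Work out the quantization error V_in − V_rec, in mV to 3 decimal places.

0.500 mV

Step size: 4.096 V ÷ 2^11 = 2.000 mV.
Scaled input = 192.2500 LSBs, so code = 192.
V_rec = (−2.048) + 192·0.002 = -1.664 V.
Error = -1.6635 − (−1.664) = 0.0005 V = 0.500 mV.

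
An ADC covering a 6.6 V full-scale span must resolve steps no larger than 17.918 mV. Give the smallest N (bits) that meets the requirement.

Number of steps required ≥ 6.6 V / 17.918 mV = 368.34.
Need 2^N ≥ 368.34; 2^8 = 256, 2^9 = 512.
Minimum N = 9.

9 bits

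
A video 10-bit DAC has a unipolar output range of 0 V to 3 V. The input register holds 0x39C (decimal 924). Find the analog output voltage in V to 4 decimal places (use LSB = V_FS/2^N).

LSB = 3 V / 2^10 = 2.930 mV.
Code 0x39C = 924 decimal.
V_out = 0 + 924 × 0.00292969 V = 2.70703 V.

2.7070 V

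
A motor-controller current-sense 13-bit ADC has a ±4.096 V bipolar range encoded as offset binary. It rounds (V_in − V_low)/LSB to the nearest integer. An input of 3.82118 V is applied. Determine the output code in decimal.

With 8192 levels over 8.192 V, one step is 1.000 mV.
(3.82118 − (−4.096)) / 0.001 = 7917.180 LSBs.
round(7917.180) = 7917.

code 7917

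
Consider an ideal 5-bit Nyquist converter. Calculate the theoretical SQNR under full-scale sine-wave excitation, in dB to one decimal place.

31.9 dB

SNR ≈ 6.02·N + 1.76 dB = 6.02·5 + 1.76 = 31.86 dB.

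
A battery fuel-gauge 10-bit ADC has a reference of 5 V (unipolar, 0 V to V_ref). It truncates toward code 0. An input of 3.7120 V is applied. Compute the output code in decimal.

Full-scale span = 5 V; LSB = 5/2^10 = 4.883 mV.
Input sits at 760.218 steps above V_low.
Floor → code 760.

code 760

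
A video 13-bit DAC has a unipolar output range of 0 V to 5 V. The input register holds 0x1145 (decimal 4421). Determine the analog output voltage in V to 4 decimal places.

LSB = 5 V / 2^13 = 0.610 mV.
Code 0x1145 = 4421 decimal.
V_out = 0 + 4421 × 0.000610352 V = 2.69836 V.

2.6984 V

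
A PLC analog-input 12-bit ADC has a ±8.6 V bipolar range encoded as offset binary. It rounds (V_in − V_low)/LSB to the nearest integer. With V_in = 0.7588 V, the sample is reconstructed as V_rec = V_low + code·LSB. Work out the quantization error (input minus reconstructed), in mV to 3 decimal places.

Step size: 17.2 V ÷ 2^12 = 4.199 mV.
Scaled input = 2228.7003 LSBs, so code = 2229.
Reconstructed: 0.76005859 V.
Difference: -0.00125859 V → -1.259 mV.

-1.259 mV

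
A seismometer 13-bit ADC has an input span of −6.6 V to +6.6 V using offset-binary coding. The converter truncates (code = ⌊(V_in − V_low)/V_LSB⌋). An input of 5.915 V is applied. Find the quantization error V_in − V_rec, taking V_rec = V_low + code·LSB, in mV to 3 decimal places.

1.426 mV

LSB = 13.2/2^13 = 1.611 mV.
(V_in − V_low)/LSB = (5.915 − (−6.6))/0.00161133 = 7766.8848 → code 7766 (floor).
Code 7766 maps back to (−6.6) + 7766×0.00161133 V = 5.9135742 V.
Error = 5.915 − 5.9135742 = 0.00142578 V = 1.426 mV.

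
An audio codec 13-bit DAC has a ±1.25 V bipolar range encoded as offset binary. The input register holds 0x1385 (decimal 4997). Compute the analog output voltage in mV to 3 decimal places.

LSB = 2.5 V / 2^13 = 305.18 µV.
Code 0x1385 = 4997 decimal.
V_out = (−1.25) + 4997 × 0.000305176 V = 0.274963 V.
= 274.963 mV.

274.963 mV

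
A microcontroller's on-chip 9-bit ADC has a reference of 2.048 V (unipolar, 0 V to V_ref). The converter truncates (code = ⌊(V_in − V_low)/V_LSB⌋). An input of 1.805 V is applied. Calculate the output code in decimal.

Full-scale span = 2.048 V; LSB = 2.048/2^9 = 4.000 mV.
Input sits at 451.250 steps above V_low.
So the output code is 451.

code 451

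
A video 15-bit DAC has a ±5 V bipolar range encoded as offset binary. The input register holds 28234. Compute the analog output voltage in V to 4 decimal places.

LSB = 10 V / 2^15 = 305.18 µV.
V_out = (−5) + 28234 × 0.000305176 V = 3.61633 V.

3.6163 V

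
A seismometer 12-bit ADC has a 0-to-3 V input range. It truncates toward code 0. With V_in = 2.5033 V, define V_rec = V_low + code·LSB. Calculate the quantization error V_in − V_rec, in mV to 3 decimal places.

Step size: 3 V ÷ 2^12 = 0.732 mV.
(V_in − V_low)/LSB = (2.5033 − 0)/0.000732422 = 3417.8389 → code 3417 (floor).
Reconstructed: 2.5026855 V.
Difference: 0.000614453 V → 0.614 mV.

0.614 mV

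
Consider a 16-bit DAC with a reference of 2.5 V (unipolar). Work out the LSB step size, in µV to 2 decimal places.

Full-scale span = 2.5 V.
LSB = 2.5 / 2^16 = 2.5 / 65536 = 3.8147e-05 V = 38.15 µV.

38.15 µV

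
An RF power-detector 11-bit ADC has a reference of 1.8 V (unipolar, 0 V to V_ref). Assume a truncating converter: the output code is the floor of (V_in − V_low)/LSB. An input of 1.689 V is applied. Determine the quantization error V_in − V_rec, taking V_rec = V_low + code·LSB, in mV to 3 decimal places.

Step size: 1.8 V ÷ 2^11 = 0.879 mV.
(1.689 − 0)/0.000878906 = 1921.7067; ⌊·⌋ gives code 1921.
Code 1921 maps back to 0 + 1921×0.000878906 V = 1.6883789 V.
V_in − V_rec = 0.000621094 V = 0.621 mV.

0.621 mV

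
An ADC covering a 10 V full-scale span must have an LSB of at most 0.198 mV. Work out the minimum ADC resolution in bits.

Number of steps required ≥ 10 V / 0.198 mV = 50505.05.
Need 2^N ≥ 50505.05; 2^15 = 32768, 2^16 = 65536.
Minimum N = 16.

16 bits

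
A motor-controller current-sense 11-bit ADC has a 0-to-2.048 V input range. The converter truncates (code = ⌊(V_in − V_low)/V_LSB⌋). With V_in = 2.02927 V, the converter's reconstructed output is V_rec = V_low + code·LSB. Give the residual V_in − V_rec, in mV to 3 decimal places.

0.270 mV

Step size: 2.048 V ÷ 2^11 = 1.000 mV.
(2.02927 − 0)/0.001 = 2029.2700; ⌊·⌋ gives code 2029.
Reconstructed: 2.029 V.
Error = 2.02927 − 2.029 = 0.00027 V = 0.270 mV.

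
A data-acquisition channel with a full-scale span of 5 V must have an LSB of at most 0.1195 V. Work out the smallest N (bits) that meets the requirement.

6 bits

Number of steps required ≥ 5 V / 0.1195 V = 41.84.
Need 2^N ≥ 41.84; 2^5 = 32, 2^6 = 64.
Minimum N = 6.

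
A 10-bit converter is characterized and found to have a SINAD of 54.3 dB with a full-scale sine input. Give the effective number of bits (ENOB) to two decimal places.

ENOB = (SINAD − 1.76) / 6.02 = (54.3 − 1.76)/6.02 = 8.728.

8.73 bits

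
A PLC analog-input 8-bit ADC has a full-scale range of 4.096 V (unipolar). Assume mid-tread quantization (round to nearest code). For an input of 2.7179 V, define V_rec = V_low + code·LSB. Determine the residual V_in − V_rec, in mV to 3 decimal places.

LSB = 4.096/2^8 = 16.000 mV.
(2.7179 − 0)/0.016 = 169.8688; round gives code 170.
Reconstructed: 2.72 V.
Difference: -0.0021 V → -2.100 mV.

-2.100 mV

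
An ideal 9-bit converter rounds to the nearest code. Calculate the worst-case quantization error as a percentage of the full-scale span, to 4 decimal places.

Rounding → worst-case error = ½ LSB = V_FS/2^10, so 100/1024 = 0.0976562 % of full scale.

0.0977 %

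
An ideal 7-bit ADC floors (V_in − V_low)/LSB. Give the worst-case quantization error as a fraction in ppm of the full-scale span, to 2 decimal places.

7812.50 ppm

Truncating → worst-case error = 1 LSB = V_FS/2^7, so 1e+06/128 = 7812.5 ppm of full scale.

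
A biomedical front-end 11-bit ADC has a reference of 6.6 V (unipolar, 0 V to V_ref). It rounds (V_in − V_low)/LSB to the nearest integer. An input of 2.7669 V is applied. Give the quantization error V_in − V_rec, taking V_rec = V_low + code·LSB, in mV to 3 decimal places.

-1.362 mV

Step size: 6.6 V ÷ 2^11 = 3.223 mV.
(2.7669 − 0)/0.00322266 = 858.5775; round gives code 859.
Code 859 maps back to 0 + 859×0.00322266 V = 2.7682617 V.
Difference: -0.00136172 V → -1.362 mV.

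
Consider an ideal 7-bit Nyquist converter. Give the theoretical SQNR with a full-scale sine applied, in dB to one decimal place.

SNR ≈ 6.02·N + 1.76 dB = 6.02·7 + 1.76 = 43.90 dB.

43.9 dB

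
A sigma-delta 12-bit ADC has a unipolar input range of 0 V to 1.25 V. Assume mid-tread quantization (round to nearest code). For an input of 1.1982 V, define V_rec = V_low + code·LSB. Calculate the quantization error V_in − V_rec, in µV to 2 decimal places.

79.88 µV

LSB = 1.25/2^12 = 305.18 µV.
(1.1982 − 0)/0.000305176 = 3926.2618; round gives code 3926.
Code 3926 maps back to 0 + 3926×0.000305176 V = 1.1981201 V.
Error = 1.1982 − 1.1981201 = 7.98828e-05 V = 79.88 µV.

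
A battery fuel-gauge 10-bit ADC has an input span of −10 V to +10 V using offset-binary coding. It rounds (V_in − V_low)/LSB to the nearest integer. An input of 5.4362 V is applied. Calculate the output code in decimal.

With 1024 levels over 20 V, one step is 19.531 mV.
(V_in − V_low)/LSB = (5.4362 − (−10)) / 0.0195312 = 790.333.
Round → code 790.

code 790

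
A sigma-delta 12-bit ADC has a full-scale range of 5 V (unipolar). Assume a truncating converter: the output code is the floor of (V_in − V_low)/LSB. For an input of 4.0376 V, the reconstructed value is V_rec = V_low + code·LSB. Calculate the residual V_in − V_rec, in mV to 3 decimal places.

LSB = 5/2^12 = 1.221 mV.
(4.0376 − 0)/0.0012207 = 3307.6019; ⌊·⌋ gives code 3307.
Code 3307 maps back to 0 + 3307×0.0012207 V = 4.0368652 V.
Error = 4.0376 − 4.0368652 = 0.000734766 V = 0.735 mV.

0.735 mV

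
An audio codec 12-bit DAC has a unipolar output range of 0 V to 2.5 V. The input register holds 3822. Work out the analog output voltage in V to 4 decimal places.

2.3328 V

LSB = 2.5 V / 2^12 = 0.610 mV.
V_out = 0 + 3822 × 0.000610352 V = 2.33276 V.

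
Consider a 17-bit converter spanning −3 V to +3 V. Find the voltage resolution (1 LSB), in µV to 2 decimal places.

Full-scale span = 6 V.
LSB = 6 / 2^17 = 6 / 131072 = 4.57764e-05 V = 45.78 µV.

45.78 µV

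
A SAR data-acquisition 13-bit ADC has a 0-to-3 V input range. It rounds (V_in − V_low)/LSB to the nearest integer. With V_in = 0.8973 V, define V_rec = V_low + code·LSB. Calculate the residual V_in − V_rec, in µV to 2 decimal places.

83.20 µV

One LSB is 3 V / 8192 = 366.21 µV.
(V_in − V_low)/LSB = (0.8973 − 0)/0.000366211 = 2450.2272 → code 2450 (round).
Reconstructed: 0.8972168 V.
Difference: 8.32031e-05 V → 83.20 µV.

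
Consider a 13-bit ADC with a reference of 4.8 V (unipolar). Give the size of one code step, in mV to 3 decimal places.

Full-scale span = 4.8 V.
LSB = 4.8 / 2^13 = 4.8 / 8192 = 0.000585937 V = 0.586 mV.

0.586 mV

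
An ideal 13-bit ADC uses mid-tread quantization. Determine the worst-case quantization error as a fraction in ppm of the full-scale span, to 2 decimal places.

61.04 ppm

Rounding → worst-case error = ½ LSB = V_FS/2^14, so 1e+06/16384 = 61.0352 ppm of full scale.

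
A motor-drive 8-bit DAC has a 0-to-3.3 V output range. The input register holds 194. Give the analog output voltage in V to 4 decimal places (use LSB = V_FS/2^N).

LSB = 3.3 V / 2^8 = 12.891 mV.
V_out = 0 + 194 × 0.0128906 V = 2.50078 V.

2.5008 V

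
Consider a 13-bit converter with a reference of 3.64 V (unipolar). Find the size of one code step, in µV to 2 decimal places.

444.34 µV

Full-scale span = 3.64 V.
LSB = 3.64 / 2^13 = 3.64 / 8192 = 0.000444336 V = 444.34 µV.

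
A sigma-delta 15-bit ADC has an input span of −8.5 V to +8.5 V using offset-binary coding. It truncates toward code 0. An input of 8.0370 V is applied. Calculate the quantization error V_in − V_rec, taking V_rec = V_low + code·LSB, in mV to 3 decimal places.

0.287 mV

One LSB is 17 V / 32768 = 0.519 mV.
Scaled input = 31875.5539 LSBs, so code = 31875.
V_rec = (−8.5) + 31875·0.000518799 = 8.0367126 V.
V_in − V_rec = 0.000287354 V = 0.287 mV.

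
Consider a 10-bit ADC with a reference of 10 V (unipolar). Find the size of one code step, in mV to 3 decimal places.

9.766 mV

Full-scale span = 10 V.
LSB = 10 / 2^10 = 10 / 1024 = 0.00976562 V = 9.766 mV.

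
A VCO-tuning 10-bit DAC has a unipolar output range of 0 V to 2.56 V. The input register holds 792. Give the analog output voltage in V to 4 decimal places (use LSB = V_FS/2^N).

LSB = 2.56 V / 2^10 = 2.500 mV.
V_out = 0 + 792 × 0.0025 V = 1.98 V.

1.9800 V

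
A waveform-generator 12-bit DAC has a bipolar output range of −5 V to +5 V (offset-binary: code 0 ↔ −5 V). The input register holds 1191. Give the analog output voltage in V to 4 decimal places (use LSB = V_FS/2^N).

LSB = 10 V / 2^12 = 2.441 mV.
V_out = (−5) + 1191 × 0.00244141 V = -2.09229 V.

-2.0923 V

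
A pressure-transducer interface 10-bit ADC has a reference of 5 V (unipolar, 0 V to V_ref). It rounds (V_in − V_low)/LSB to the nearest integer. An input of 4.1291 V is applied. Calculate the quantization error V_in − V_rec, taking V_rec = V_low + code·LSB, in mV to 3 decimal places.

-1.759 mV

One LSB is 5 V / 1024 = 4.883 mV.
(V_in − V_low)/LSB = (4.1291 − 0)/0.00488281 = 845.6397 → code 846 (round).
V_rec = 0 + 846·0.00488281 = 4.1308594 V.
V_in − V_rec = -0.00175938 V = -1.759 mV.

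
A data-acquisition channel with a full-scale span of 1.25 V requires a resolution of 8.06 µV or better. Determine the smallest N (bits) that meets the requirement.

18 bits

Number of steps required ≥ 1.25 V / 8.06 µV = 155086.85.
Need 2^N ≥ 155086.85; 2^17 = 131072, 2^18 = 262144.
Minimum N = 18.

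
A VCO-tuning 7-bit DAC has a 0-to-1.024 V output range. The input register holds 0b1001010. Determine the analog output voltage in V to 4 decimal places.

LSB = 1.024 V / 2^7 = 8.000 mV.
Code 0b1001010 = 74 decimal.
V_out = 0 + 74 × 0.008 V = 0.592 V.

0.5920 V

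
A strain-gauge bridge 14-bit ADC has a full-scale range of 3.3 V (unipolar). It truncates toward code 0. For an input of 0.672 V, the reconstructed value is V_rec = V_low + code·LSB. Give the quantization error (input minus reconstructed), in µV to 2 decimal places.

76.17 µV

One LSB is 3.3 V / 16384 = 201.42 µV.
Scaled input = 3336.3782 LSBs, so code = 3336.
Code 3336 maps back to 0 + 3336×0.000201416 V = 0.67192383 V.
Error = 0.672 − 0.67192383 = 7.61719e-05 V = 76.17 µV.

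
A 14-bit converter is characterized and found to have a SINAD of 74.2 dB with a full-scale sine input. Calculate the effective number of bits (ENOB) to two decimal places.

ENOB = (SINAD − 1.76) / 6.02 = (74.2 − 1.76)/6.02 = 12.033.

12.03 bits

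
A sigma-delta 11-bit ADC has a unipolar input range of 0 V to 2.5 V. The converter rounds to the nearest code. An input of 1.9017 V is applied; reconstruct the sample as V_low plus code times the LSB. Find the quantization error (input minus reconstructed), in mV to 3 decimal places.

-0.155 mV

Step size: 2.5 V ÷ 2^11 = 1.221 mV.
(V_in − V_low)/LSB = (1.9017 − 0)/0.0012207 = 1557.8726 → code 1558 (round).
Reconstructed: 1.9018555 V.
V_in − V_rec = -0.000155469 V = -0.155 mV.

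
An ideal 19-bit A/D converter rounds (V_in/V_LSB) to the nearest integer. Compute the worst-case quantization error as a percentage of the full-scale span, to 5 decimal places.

Rounding → worst-case error = ½ LSB = V_FS/2^20, so 100/1048576 = 9.53674e-05 % of full scale.

0.00010 %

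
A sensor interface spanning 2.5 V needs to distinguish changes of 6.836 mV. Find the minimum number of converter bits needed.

9 bits

Number of steps required ≥ 2.5 V / 6.836 mV = 365.71.
Need 2^N ≥ 365.71; 2^8 = 256, 2^9 = 512.
Minimum N = 9.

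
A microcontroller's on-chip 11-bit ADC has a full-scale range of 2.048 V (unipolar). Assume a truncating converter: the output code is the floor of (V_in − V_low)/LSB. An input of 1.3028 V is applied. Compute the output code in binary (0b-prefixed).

code 0b10100010110 (decimal 1302)

LSB = 2.048 V / 2048 = 1.000 mV.
(V_in − V_low)/LSB = (1.3028 − 0) / 0.001 = 1302.800.
So the output code is 1302.
In binary (0b-prefixed): 0b10100010110.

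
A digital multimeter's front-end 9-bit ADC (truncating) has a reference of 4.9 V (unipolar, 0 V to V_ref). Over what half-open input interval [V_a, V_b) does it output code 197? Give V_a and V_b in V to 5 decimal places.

[1.88535 V, 1.89492 V)

LSB = 4.9/2^9 = 9.570 mV.
V_a = V_low + 197·LSB = 1.88535 V; V_b = V_low + 198·LSB = 1.89492 V.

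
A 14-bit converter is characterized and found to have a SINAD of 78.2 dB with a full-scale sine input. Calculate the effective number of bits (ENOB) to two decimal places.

12.70 bits

ENOB = (SINAD − 1.76) / 6.02 = (78.2 − 1.76)/6.02 = 12.698.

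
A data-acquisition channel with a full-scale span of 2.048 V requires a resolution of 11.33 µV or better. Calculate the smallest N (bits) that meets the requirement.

18 bits

Number of steps required ≥ 2.048 V / 11.33 µV = 180759.05.
Need 2^N ≥ 180759.05; 2^17 = 131072, 2^18 = 262144.
Minimum N = 18.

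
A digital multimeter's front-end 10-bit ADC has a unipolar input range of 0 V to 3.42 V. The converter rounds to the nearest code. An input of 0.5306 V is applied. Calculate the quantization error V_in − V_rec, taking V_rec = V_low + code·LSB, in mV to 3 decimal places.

LSB = 3.42/2^10 = 3.340 mV.
Scaled input = 158.8697 LSBs, so code = 159.
Code 159 maps back to 0 + 159×0.00333984 V = 0.53103516 V.
Difference: -0.000435156 V → -0.435 mV.

-0.435 mV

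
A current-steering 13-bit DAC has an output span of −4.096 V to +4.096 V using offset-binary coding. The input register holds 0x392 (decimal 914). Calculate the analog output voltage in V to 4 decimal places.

LSB = 8.192 V / 2^13 = 1.000 mV.
Code 0x392 = 914 decimal.
V_out = (−4.096) + 914 × 0.001 V = -3.182 V.

-3.1820 V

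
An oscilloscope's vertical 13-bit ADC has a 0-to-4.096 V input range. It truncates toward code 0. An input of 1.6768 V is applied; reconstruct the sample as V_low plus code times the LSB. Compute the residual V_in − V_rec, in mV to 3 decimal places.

0.300 mV

LSB = 4.096/2^13 = 0.500 mV.
(1.6768 − 0)/0.0005 = 3353.6000; ⌊·⌋ gives code 3353.
Code 3353 maps back to 0 + 3353×0.0005 V = 1.6765 V.
Error = 1.6768 − 1.6765 = 0.0003 V = 0.300 mV.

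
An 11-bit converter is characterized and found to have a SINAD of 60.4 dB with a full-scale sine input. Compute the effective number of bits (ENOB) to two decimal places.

ENOB = (SINAD − 1.76) / 6.02 = (60.4 − 1.76)/6.02 = 9.741.

9.74 bits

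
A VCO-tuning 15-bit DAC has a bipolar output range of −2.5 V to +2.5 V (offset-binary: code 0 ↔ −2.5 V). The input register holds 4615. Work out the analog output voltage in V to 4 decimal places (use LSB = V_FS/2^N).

LSB = 5 V / 2^15 = 152.59 µV.
V_out = (−2.5) + 4615 × 0.000152588 V = -1.79581 V.

-1.7958 V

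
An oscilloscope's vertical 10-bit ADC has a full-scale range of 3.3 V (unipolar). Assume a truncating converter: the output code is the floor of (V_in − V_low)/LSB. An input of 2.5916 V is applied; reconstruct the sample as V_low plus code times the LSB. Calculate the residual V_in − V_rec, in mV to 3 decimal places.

One LSB is 3.3 V / 1024 = 3.223 mV.
(2.5916 − 0)/0.00322266 = 804.1813; ⌊·⌋ gives code 804.
Code 804 maps back to 0 + 804×0.00322266 V = 2.5910156 V.
Difference: 0.000584375 V → 0.584 mV.

0.584 mV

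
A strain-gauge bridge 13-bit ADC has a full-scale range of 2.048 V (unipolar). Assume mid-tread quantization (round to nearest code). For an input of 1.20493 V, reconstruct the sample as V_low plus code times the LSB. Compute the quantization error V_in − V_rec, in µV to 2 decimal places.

-70.00 µV

LSB = 2.048/2^13 = 250.00 µV.
(1.20493 − 0)/0.00025 = 4819.7200; round gives code 4820.
Reconstructed: 1.205 V.
Error = 1.20493 − 1.205 = -7e-05 V = -70.00 µV.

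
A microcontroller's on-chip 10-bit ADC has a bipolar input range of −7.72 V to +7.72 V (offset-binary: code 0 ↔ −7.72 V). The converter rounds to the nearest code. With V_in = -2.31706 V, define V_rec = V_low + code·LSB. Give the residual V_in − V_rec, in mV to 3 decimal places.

Step size: 15.44 V ÷ 2^10 = 15.078 mV.
Scaled input = 358.3297 LSBs, so code = 358.
V_rec = (−7.72) + 358·0.0150781 = -2.3220313 V.
Error = -2.31706 − (−2.3220313) = 0.00497125 V = 4.971 mV.

4.971 mV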